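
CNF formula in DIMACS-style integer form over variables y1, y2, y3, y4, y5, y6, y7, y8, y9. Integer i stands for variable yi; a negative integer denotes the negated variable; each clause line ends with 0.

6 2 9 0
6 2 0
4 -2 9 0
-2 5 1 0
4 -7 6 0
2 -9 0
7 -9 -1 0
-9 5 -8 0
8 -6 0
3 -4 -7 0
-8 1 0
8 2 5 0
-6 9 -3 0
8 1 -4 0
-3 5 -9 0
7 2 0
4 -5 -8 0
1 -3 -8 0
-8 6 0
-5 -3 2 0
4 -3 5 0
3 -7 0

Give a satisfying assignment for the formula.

y1=True, y2=True, y3=False, y4=True, y5=True, y6=True, y7=False, y8=True, y9=False

Check each clause:
  1. {y9, y2, y6} — y2 is true.
  2. {y6, y2} — y2 is true.
  3. {y9, y4, ¬y2} — y4 is true.
  4. {y1, y5, ¬y2} — y1 is true.
  5. {y4, ¬y7, y6} — ¬y7 is true.
  6. {¬y9, y2} — y2 is true.
  7. {y7, ¬y9, ¬y1} — ¬y9 is true.
  8. {y5, ¬y9, ¬y8} — y5 is true.
  9. {¬y6, y8} — y8 is true.
  10. {¬y4, ¬y7, y3} — ¬y7 is true.
  11. {y1, ¬y8} — y1 is true.
  12. {y2, y8, y5} — y8 is true.
  13. {y9, ¬y3, ¬y6} — ¬y3 is true.
  14. {y8, ¬y4, y1} — y8 is true.
  15. {y5, ¬y9, ¬y3} — y5 is true.
  16. {y7, y2} — y2 is true.
  17. {¬y8, ¬y5, y4} — y4 is true.
  18. {¬y8, ¬y3, y1} — y1 is true.
  19. {¬y8, y6} — y6 is true.
  20. {¬y5, ¬y3, y2} — y2 is true.
  21. {y4, y5, ¬y3} — ¬y3 is true.
  22. {y3, ¬y7} — ¬y7 is true.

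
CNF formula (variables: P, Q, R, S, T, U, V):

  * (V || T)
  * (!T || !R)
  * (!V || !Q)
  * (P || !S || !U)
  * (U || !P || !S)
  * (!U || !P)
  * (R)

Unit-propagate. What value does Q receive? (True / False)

(R) is a unit clause: R = True.
(!T || !R): since R = True, the clause reduces to (!T). T = False.
From (V || T) and T = False: V = True.
From (!V || !Q) and V = True: Q = False.

False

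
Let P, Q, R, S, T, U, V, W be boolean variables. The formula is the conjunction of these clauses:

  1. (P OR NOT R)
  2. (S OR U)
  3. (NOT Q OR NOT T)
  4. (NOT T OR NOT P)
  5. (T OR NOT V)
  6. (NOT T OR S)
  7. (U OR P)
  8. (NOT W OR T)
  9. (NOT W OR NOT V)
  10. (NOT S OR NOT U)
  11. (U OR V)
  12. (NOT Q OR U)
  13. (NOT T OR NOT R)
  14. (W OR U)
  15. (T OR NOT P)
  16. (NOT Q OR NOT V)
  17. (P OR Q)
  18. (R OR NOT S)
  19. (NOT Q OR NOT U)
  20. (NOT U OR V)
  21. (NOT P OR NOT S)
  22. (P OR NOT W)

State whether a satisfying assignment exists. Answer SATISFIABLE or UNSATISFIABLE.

UNSATISFIABLE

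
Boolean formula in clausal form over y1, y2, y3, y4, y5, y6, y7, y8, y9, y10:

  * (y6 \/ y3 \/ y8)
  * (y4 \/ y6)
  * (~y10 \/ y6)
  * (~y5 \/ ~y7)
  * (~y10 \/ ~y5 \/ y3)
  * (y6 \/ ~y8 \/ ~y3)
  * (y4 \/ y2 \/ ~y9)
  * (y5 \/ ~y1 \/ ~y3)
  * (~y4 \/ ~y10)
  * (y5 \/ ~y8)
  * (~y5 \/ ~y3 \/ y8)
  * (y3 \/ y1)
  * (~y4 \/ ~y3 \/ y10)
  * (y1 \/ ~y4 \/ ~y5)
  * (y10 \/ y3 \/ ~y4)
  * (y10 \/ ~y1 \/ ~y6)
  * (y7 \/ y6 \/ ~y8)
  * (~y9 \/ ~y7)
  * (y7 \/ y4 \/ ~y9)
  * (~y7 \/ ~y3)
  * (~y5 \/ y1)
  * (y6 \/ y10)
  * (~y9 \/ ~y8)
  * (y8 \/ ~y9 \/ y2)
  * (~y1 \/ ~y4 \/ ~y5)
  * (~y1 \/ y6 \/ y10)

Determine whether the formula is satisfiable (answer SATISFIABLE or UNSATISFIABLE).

SATISFIABLE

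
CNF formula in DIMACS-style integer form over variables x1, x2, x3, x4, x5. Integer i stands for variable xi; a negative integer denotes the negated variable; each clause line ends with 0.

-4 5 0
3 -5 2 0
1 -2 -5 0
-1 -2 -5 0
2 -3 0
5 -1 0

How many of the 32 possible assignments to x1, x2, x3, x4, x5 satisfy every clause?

3

Satisfying assignments:
  x1=0 x2=0 x3=0 x4=0 x5=0
  x1=0 x2=1 x3=0 x4=0 x5=0
  x1=0 x2=1 x3=1 x4=0 x5=0
Count: 3.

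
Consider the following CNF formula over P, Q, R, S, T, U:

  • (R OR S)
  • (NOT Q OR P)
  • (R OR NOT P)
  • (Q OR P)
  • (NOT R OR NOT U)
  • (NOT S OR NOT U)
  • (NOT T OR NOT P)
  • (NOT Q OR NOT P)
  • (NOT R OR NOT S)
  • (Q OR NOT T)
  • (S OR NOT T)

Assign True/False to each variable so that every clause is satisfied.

P = True, Q = False, R = True, S = False, T = False, U = False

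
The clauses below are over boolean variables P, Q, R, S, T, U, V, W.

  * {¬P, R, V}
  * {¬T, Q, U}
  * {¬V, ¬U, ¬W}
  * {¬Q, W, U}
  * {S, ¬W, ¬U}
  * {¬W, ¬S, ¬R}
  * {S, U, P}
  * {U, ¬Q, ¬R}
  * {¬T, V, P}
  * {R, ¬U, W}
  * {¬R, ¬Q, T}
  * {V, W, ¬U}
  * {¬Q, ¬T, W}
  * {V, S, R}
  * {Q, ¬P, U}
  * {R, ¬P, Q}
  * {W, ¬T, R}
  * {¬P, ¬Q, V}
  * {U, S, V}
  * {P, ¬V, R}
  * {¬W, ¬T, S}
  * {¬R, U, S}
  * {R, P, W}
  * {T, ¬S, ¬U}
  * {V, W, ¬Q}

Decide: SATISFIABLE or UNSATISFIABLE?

Set P = False and propagate.
Set Q = False and propagate.
Set R = False and propagate.
  then V is forced to False.
  then T is forced to False.
  then S is forced to True.
  then W is forced to True.
  then U is forced to False.
So P = F, Q = F, R = F, S = T, T = F, U = F, V = F, W = T is a satisfying assignment.

SATISFIABLE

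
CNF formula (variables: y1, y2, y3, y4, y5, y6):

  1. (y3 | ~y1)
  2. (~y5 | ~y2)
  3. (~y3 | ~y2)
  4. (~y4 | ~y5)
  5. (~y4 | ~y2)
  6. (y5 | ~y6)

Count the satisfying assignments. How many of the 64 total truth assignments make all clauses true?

13

Case analysis on y2 and y5:
  y2=1, y5=1: a clause becomes empty — 0.
  y2=1, y5=0: remaining (y1,y3,y4,y6) ∈ {(0,0,0,0)} — 1.
  y2=0, y5=1: y6 free; 3 ways for (y1,y3,y4) × 2^1 = 6.
  y2=0, y5=0: y4 free; 3 ways for (y1,y3,y6) × 2^1 = 6.
Total: 0 + 1 + 6 + 6 = 13.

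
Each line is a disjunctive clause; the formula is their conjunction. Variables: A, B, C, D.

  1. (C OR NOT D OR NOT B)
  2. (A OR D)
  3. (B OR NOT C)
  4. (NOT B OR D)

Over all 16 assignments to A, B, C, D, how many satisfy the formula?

The models are:
  A=0 B=0 C=0 D=1
  A=0 B=1 C=1 D=1
  A=1 B=0 C=0 D=0
  A=1 B=0 C=0 D=1
  A=1 B=1 C=1 D=1
Count: 5.

5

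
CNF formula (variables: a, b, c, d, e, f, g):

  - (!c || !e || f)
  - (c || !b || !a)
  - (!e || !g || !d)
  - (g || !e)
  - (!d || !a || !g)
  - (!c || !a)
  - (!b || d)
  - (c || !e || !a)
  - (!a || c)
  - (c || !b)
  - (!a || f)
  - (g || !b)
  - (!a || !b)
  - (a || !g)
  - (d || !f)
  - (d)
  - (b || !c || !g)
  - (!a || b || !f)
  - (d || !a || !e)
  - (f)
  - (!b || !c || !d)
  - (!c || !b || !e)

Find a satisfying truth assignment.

a=False  b=False  c=True  d=True  e=False  f=True  g=False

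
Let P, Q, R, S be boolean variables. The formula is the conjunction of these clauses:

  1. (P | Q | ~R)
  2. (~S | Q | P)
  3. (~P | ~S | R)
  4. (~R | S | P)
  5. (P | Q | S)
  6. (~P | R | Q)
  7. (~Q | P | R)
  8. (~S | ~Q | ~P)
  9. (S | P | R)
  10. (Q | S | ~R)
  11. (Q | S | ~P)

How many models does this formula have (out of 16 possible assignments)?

Satisfying assignments:
  P=0 Q=1 R=1 S=1
  P=1 Q=0 R=1 S=1
  P=1 Q=1 R=0 S=0
  P=1 Q=1 R=1 S=0
Count: 4.

4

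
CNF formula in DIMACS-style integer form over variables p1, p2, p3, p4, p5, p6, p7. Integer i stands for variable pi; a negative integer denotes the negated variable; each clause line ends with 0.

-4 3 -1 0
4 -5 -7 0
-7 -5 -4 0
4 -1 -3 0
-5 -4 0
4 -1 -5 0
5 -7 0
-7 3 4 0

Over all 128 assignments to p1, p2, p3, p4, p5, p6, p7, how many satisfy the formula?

32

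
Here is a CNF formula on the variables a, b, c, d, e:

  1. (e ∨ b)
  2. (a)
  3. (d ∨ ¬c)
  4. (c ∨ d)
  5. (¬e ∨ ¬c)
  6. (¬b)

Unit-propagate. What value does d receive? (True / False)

(a) is a unit clause: a = True.
(¬b) is a unit clause: b = False.
From (b ∨ e) and b = False: e = True.
(¬c ∨ ¬e) with e = True leaves only ¬c, so c = False.
(c ∨ d): since c = False, the clause reduces to (d). d = True.

True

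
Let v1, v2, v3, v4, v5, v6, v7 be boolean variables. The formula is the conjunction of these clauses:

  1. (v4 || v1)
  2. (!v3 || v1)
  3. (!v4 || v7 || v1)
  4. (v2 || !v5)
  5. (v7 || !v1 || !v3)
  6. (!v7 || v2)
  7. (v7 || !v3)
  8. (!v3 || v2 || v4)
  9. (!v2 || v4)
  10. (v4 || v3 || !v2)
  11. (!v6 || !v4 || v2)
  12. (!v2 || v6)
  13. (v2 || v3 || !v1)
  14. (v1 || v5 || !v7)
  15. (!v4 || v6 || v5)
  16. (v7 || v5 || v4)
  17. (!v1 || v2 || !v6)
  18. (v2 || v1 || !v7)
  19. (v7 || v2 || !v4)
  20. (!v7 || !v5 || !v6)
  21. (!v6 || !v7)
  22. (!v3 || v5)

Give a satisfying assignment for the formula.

Branch on v1: take v1 = True.
Try v2 = True.
  then v4 is forced to True.
  then v6 is forced to True.
  then v7 is forced to False.
  then v3 is forced to False.
v5 is now unconstrained; take v5 = True.

v1=T, v2=T, v3=F, v4=T, v5=T, v6=T, v7=F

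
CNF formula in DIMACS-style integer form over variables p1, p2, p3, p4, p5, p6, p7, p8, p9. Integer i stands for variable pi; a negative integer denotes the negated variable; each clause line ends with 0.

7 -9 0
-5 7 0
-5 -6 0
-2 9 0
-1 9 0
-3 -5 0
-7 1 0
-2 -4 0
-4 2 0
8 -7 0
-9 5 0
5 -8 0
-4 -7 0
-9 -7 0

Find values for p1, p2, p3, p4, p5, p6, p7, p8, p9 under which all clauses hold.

p3 occurs only negated in the remaining clauses — set p3 = False.
p4 occurs only negated in the remaining clauses — set p4 = False.
Try p1 = False.
  then p7 is forced to False.
  then p9 is forced to False.
  then p5 is forced to False.
  then p2 is forced to False.
  then p8 is forced to False.
p6 is now unconstrained; take p6 = False.
Every clause has at least one true literal under this assignment.

p1=False, p2=False, p3=False, p4=False, p5=False, p6=False, p7=False, p8=False, p9=False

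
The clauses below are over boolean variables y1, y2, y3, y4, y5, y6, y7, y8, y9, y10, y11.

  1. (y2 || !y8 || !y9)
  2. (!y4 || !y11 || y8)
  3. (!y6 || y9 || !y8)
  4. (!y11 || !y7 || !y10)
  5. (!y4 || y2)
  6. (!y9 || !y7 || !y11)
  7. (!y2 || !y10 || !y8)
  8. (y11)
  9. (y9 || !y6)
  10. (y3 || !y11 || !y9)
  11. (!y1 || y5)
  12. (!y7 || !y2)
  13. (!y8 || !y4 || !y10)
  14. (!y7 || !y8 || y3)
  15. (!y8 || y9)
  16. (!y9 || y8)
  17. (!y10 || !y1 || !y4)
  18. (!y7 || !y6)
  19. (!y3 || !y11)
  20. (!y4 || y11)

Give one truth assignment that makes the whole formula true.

y1=False  y2=False  y3=False  y4=False  y5=False  y6=False  y7=False  y8=False  y9=False  y10=False  y11=True

The clause (y11) is unit: y11 must be True.
Unit propagation: (!y3) forces y3 = False.
The clause (!y9) is unit: y9 must be False.
Unit propagation: (!y6) forces y6 = False.
The clause (!y8) is unit: y8 must be False.
(!y4) is a unit clause, so y4 = False.
y1 occurs only negated in the remaining clauses — set y1 = False.
y2 occurs only negated in the remaining clauses — set y2 = False.
Set y7 = False and propagate.
y5, y10 are now unconstrained; take y5 = False, y10 = False.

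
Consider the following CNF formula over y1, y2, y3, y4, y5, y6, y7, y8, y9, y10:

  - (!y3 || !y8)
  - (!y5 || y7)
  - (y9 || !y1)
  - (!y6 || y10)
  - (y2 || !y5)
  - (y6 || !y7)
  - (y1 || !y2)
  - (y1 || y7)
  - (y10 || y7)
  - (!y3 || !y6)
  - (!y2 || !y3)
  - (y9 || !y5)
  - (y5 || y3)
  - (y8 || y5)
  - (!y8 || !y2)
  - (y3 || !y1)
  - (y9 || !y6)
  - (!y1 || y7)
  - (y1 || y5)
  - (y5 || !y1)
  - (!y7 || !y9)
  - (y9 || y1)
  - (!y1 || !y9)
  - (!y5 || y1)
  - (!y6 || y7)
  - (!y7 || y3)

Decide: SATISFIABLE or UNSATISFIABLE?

UNSATISFIABLE

y1 = True:
  propagation gives y9=True; an empty clause results — contradiction.
y1 = False:
  propagation gives y2=False, y5=False; an empty clause results — contradiction.
Every branch closes, so no satisfying assignment exists.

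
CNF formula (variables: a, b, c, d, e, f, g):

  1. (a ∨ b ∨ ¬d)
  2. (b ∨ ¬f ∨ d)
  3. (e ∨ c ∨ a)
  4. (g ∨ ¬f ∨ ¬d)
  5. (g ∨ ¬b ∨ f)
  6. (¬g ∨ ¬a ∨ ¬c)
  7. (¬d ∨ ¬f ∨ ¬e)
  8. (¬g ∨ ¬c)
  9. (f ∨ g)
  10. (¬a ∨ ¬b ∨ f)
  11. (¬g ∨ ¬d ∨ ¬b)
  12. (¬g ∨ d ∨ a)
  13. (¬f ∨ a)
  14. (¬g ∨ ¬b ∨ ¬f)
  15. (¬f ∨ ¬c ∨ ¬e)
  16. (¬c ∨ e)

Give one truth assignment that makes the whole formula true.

a=T, b=F, c=F, d=T, e=T, f=F, g=T

Branch on a: take a = True.
Try b = False.
For the remaining variables, c = False, d = True, e = True, f = False, g = True works.
Check each clause:
  1. (b ∨ a ∨ ¬d) — a is true.
  2. (¬f ∨ d ∨ b) — ¬f is true.
  3. (e ∨ a ∨ c) — a is true.
  4. (¬d ∨ g ∨ ¬f) — ¬f is true.
  5. (g ∨ ¬b ∨ f) — g is true.
  6. (¬g ∨ ¬c ∨ ¬a) — ¬c is true.
  7. (¬d ∨ ¬f ∨ ¬e) — ¬f is true.
  8. (¬c ∨ ¬g) — ¬c is true.
  9. (g ∨ f) — g is true.
  10. (¬a ∨ f ∨ ¬b) — ¬b is true.
  11. (¬d ∨ ¬g ∨ ¬b) — ¬b is true.
  12. (a ∨ ¬g ∨ d) — d is true.
  13. (¬f ∨ a) — a is true.
  14. (¬g ∨ ¬b ∨ ¬f) — ¬f is true.
  15. (¬f ∨ ¬c ∨ ¬e) — ¬f is true.
  16. (e ∨ ¬c) — e is true.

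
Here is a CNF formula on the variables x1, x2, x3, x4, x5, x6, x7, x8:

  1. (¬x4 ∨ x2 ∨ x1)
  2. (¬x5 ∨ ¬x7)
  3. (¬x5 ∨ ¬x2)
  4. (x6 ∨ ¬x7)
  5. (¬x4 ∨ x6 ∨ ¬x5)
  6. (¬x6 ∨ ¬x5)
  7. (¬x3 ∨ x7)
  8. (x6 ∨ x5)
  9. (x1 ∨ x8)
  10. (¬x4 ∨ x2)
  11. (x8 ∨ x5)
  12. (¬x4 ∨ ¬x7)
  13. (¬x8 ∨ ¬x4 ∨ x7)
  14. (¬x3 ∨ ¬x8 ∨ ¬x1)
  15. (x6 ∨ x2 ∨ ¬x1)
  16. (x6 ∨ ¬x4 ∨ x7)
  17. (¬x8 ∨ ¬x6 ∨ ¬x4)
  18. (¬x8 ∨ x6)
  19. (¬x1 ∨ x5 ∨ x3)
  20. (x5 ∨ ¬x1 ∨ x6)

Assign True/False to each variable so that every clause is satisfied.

Pure literal: x4 appears only negated; assign x4 = False.
Set x1 = False and propagate.
  then x8 is forced to True.
  then x6 is forced to True.
  then x5 is forced to False.
Try x3 = False.
x2, x7 are now unconstrained; take x2 = False, x7 = True.
Every clause has at least one true literal under this assignment.
Check each clause:
  1. (x1 ∨ x2 ∨ ¬x4) — ¬x4 is true.
  2. (¬x7 ∨ ¬x5) — ¬x5 is true.
  3. (¬x2 ∨ ¬x5) — ¬x5 is true.
  4. (¬x7 ∨ x6) — x6 is true.
  5. (¬x5 ∨ ¬x4 ∨ x6) — ¬x5 is true.
  6. (¬x6 ∨ ¬x5) — ¬x5 is true.
  7. (x7 ∨ ¬x3) — ¬x3 is true.
  8. (x6 ∨ x5) — x6 is true.
  9. (x1 ∨ x8) — x8 is true.
  10. (x2 ∨ ¬x4) — ¬x4 is true.
  11. (x8 ∨ x5) — x8 is true.
  12. (¬x4 ∨ ¬x7) — ¬x4 is true.
  13. (¬x8 ∨ x7 ∨ ¬x4) — ¬x4 is true.
  14. (¬x8 ∨ ¬x3 ∨ ¬x1) — ¬x3 is true.
  15. (x6 ∨ x2 ∨ ¬x1) — ¬x1 is true.
  16. (¬x4 ∨ x7 ∨ x6) — ¬x4 is true.
  17. (¬x6 ∨ ¬x4 ∨ ¬x8) — ¬x4 is true.
  18. (x6 ∨ ¬x8) — x6 is true.
  19. (x5 ∨ x3 ∨ ¬x1) — ¬x1 is true.
  20. (¬x1 ∨ x6 ∨ x5) — x6 is true.

x1=False, x2=False, x3=False, x4=False, x5=False, x6=True, x7=True, x8=True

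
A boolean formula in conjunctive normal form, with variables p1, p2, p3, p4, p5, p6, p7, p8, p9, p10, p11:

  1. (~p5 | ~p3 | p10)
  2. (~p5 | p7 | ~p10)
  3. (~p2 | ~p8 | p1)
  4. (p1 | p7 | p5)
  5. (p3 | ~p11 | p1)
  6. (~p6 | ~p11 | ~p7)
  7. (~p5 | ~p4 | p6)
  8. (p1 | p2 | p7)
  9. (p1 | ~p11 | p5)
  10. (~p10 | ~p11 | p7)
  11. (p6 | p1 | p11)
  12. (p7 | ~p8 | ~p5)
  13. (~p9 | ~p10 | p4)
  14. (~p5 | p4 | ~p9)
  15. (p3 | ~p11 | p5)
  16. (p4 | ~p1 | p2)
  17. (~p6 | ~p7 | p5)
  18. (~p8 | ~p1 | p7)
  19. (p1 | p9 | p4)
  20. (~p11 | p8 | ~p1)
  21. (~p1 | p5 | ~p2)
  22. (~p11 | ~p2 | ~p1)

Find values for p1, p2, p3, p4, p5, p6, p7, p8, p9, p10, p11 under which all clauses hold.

p1=False, p2=False, p3=False, p4=True, p5=True, p6=True, p7=True, p8=True, p9=True, p10=False, p11=False

Check each clause:
  1. (p10 | ~p3 | ~p5) — ~p3 is true.
  2. (p7 | ~p10 | ~p5) — ~p10 is true.
  3. (~p2 | p1 | ~p8) — ~p2 is true.
  4. (p1 | p7 | p5) — p5 is true.
  5. (~p11 | p3 | p1) — ~p11 is true.
  6. (~p11 | ~p6 | ~p7) — ~p11 is true.
  7. (~p5 | ~p4 | p6) — p6 is true.
  8. (p2 | p1 | p7) — p7 is true.
  9. (p5 | p1 | ~p11) — ~p11 is true.
  10. (~p10 | p7 | ~p11) — ~p11 is true.
  11. (p11 | p6 | p1) — p6 is true.
  12. (~p8 | ~p5 | p7) — p7 is true.
  13. (~p9 | p4 | ~p10) — p4 is true.
  14. (~p9 | p4 | ~p5) — p4 is true.
  15. (~p11 | p3 | p5) — ~p11 is true.
  16. (~p1 | p4 | p2) — p4 is true.
  17. (~p7 | ~p6 | p5) — p5 is true.
  18. (~p1 | ~p8 | p7) — ~p1 is true.
  19. (p1 | p4 | p9) — p4 is true.
  20. (~p1 | ~p11 | p8) — p8 is true.
  21. (p5 | ~p2 | ~p1) — p5 is true.
  22. (~p11 | ~p1 | ~p2) — ~p11 is true.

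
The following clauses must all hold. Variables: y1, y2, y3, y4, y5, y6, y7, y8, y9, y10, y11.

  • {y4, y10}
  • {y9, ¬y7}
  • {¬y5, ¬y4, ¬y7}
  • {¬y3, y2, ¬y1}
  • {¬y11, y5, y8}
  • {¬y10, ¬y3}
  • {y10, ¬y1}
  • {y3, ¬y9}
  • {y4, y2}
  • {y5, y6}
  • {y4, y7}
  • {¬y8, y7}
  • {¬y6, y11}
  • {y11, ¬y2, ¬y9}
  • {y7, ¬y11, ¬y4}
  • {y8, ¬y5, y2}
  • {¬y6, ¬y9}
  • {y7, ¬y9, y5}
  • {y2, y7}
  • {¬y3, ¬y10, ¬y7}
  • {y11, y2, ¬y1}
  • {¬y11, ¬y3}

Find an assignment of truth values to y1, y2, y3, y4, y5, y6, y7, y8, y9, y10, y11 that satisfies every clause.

y1=F, y2=T, y3=T, y4=T, y5=T, y6=F, y7=F, y8=F, y9=F, y10=F, y11=F

Pure literal: y1 appears only negated; assign y1 = False.
Set y2 = True and propagate.
Set y3 = True and propagate.
  then y10 is forced to False.
  then y4 is forced to True.
  then y11 is forced to False.
  then y6 is forced to False.
  then y5 is forced to True.
  then y7 is forced to False.
  then y8 is forced to False.
  then y9 is forced to False.
Check each clause:
  1. {y4, y10} — y4 is true.
  2. {y9, ¬y7} — ¬y7 is true.
  3. {¬y7, ¬y5, ¬y4} — ¬y7 is true.
  4. {y2, ¬y1, ¬y3} — y2 is true.
  5. {y8, y5, ¬y11} — y5 is true.
  6. {¬y10, ¬y3} — ¬y10 is true.
  7. {y10, ¬y1} — ¬y1 is true.
  8. {y3, ¬y9} — y3 is true.
  9. {y4, y2} — y2 is true.
  10. {y6, y5} — y5 is true.
  11. {y7, y4} — y4 is true.
  12. {¬y8, y7} — ¬y8 is true.
  13. {y11, ¬y6} — ¬y6 is true.
  14. {¬y2, ¬y9, y11} — ¬y9 is true.
  15. {y7, ¬y11, ¬y4} — ¬y11 is true.
  16. {y2, ¬y5, y8} — y2 is true.
  17. {¬y9, ¬y6} — ¬y6 is true.
  18. {y5, ¬y9, y7} — ¬y9 is true.
  19. {y7, y2} — y2 is true.
  20. {¬y10, ¬y7, ¬y3} — ¬y7 is true.
  21. {y11, ¬y1, y2} — y2 is true.
  22. {¬y3, ¬y11} — ¬y11 is true.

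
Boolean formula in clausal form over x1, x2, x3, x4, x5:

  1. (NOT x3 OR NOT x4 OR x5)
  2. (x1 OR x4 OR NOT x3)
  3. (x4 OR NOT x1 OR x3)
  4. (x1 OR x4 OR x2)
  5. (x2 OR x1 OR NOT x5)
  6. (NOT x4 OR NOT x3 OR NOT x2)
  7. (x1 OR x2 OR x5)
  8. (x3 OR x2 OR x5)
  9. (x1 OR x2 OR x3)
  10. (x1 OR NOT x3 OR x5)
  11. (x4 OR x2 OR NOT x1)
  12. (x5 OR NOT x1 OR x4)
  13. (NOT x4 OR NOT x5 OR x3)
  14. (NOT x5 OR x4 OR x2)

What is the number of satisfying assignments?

6

Satisfying assignments:
  x1=0 x2=1 x3=0 x4=0 x5=0
  x1=0 x2=1 x3=0 x4=0 x5=1
  x1=0 x2=1 x3=0 x4=1 x5=0
  x1=1 x2=0 x3=1 x4=1 x5=1
  x1=1 x2=1 x3=0 x4=1 x5=0
  x1=1 x2=1 x3=1 x4=0 x5=1
Count: 6.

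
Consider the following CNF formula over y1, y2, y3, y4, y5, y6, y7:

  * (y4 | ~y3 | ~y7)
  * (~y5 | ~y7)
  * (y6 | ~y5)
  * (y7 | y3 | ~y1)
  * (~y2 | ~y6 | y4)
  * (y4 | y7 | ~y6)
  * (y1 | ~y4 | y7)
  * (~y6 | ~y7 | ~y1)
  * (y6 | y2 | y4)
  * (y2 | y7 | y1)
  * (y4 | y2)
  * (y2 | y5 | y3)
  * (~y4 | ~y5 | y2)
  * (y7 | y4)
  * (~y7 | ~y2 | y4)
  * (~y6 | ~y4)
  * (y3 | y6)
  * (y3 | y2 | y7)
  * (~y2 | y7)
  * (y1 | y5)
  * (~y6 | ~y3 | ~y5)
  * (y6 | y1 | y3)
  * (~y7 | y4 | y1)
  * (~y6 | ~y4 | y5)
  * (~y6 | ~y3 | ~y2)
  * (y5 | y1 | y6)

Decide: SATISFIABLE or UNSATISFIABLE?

Try y1 = True.
Try y2 = True.
  then y7 is forced to True.
  then y5 is forced to False.
  then y6 is forced to False.
  then y4 is forced to True.
  then y3 is forced to True.
So y1 = T  y2 = T  y3 = T  y4 = T  y5 = F  y6 = F  y7 = T is a satisfying assignment.

SATISFIABLE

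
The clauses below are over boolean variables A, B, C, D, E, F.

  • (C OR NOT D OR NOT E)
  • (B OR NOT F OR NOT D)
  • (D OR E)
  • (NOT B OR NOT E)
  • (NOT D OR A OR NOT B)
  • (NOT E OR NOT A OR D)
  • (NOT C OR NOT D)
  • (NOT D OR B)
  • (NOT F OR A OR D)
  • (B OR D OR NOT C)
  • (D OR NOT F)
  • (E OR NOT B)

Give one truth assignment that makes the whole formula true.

A=F, B=F, C=F, D=F, E=T, F=F

Check each clause:
  1. (C OR NOT D OR NOT E) — NOT D is true.
  2. (NOT D OR NOT F OR B) — NOT F is true.
  3. (E OR D) — E is true.
  4. (NOT E OR NOT B) — NOT B is true.
  5. (A OR NOT D OR NOT B) — NOT D is true.
  6. (D OR NOT E OR NOT A) — NOT A is true.
  7. (NOT D OR NOT C) — NOT D is true.
  8. (NOT D OR B) — NOT D is true.
  9. (NOT F OR A OR D) — NOT F is true.
  10. (NOT C OR D OR B) — NOT C is true.
  11. (D OR NOT F) — NOT F is true.
  12. (E OR NOT B) — E is true.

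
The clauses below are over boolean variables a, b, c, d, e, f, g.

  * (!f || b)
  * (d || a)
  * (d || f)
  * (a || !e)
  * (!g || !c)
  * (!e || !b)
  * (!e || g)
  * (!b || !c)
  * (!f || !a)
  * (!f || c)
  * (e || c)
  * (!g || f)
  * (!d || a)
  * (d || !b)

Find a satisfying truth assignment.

a=T, b=F, c=T, d=T, e=F, f=F, g=F

Set a = True and propagate.
  then f is forced to False.
  then d is forced to True.
  then g is forced to False.
  then e is forced to False.
  then c is forced to True.
  then b is forced to False.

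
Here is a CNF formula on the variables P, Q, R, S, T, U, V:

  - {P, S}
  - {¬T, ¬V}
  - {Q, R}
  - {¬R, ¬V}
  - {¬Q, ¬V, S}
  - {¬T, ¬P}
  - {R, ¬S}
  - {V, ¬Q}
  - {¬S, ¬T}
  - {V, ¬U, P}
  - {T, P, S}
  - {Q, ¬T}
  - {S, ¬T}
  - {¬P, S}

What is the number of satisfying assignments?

3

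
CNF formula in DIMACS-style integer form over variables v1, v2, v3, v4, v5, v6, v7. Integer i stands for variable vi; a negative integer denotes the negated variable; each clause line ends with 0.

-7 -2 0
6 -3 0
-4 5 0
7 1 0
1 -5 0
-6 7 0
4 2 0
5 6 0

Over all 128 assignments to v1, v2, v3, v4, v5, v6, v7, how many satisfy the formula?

6

Satisfying assignments:
  v1=T v2=F v3=F v4=T v5=T v6=F v7=F
  v1=T v2=F v3=F v4=T v5=T v6=F v7=T
  v1=T v2=F v3=F v4=T v5=T v6=T v7=T
  v1=T v2=F v3=T v4=T v5=T v6=T v7=T
  v1=T v2=T v3=F v4=F v5=T v6=F v7=F
  v1=T v2=T v3=F v4=T v5=T v6=F v7=F
That's 6 in total.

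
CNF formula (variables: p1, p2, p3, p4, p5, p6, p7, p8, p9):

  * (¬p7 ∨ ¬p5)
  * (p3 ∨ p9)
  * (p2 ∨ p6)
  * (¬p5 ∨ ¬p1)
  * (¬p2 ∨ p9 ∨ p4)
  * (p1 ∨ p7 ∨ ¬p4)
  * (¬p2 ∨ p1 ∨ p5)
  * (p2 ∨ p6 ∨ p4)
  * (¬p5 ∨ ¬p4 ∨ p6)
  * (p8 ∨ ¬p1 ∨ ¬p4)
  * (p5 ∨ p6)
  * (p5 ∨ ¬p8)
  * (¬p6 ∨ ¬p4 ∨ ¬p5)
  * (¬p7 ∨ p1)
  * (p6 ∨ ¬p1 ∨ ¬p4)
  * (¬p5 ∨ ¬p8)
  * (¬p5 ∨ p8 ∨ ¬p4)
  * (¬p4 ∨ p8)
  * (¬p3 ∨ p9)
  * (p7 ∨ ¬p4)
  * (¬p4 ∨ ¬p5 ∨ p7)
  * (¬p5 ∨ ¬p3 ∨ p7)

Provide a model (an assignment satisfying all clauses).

p1 = True  p2 = False  p3 = True  p4 = False  p5 = False  p6 = True  p7 = False  p8 = False  p9 = True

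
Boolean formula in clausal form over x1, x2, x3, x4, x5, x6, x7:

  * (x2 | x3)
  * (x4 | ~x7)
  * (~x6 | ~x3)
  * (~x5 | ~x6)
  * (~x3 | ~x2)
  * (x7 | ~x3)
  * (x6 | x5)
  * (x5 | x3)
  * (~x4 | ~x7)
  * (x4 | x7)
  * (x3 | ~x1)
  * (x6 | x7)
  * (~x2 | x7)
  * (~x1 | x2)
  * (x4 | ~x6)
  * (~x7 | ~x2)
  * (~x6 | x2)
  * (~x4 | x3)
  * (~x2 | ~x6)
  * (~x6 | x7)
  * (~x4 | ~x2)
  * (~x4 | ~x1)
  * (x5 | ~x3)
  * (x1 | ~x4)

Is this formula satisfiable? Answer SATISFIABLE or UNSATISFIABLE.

UNSATISFIABLE

x2 = True:
  propagation gives x3=False, x5=True, x6=False, x1=False; an empty clause results — contradiction.
x2 = False:
  propagation gives x3=True, x6=False, x7=True, x4=True; an empty clause results — contradiction.
Every branch closes, so no satisfying assignment exists.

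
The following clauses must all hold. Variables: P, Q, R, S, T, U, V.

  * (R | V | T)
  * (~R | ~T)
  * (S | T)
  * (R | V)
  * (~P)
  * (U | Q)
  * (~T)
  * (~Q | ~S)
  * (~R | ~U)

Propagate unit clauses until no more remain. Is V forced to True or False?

True

(~P) stands alone — P = False.
(~T) is a unit clause: T = False.
In (S | T), T is now false; S must hold, so S = True.
From (~Q | ~S) and S = True: Q = False.
From (Q | U) and Q = False: U = True.
In (~U | ~R), ~U is now false; ~R must hold, so R = False.
In (T | R | V), R, T are now false; V must hold, so V = True.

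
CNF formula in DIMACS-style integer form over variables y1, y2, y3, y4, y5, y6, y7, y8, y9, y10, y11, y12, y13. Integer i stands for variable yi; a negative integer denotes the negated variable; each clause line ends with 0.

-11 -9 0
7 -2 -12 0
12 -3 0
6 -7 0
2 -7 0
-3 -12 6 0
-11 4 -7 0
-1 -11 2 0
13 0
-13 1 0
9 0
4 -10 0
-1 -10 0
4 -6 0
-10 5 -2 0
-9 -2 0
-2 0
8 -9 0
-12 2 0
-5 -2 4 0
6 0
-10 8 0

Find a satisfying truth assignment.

(y13) is a unit clause, so y13 = True.
The clause (y1) is unit: y1 must be True.
(y9) is a unit clause, so y9 = True.
(~y11) is a unit clause, so y11 = False.
Unit propagation: (~y10) forces y10 = False.
Unit propagation: (~y2) forces y2 = False.
(~y7) is a unit clause, so y7 = False.
Unit propagation: (y8) forces y8 = True.
The clause (~y12) is unit: y12 must be False.
The clause (~y3) is unit: y3 must be False.
Unit propagation: (y6) forces y6 = True.
The clause (y4) is unit: y4 must be True.
y5 is now unconstrained; take y5 = False.
Every clause has at least one true literal under this assignment.

y1=True, y2=False, y3=False, y4=True, y5=False, y6=True, y7=False, y8=True, y9=True, y10=False, y11=False, y12=False, y13=True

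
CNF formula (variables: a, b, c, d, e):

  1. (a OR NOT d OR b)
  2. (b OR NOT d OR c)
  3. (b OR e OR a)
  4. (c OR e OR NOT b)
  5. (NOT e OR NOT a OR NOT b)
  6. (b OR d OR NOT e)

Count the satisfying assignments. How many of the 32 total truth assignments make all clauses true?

12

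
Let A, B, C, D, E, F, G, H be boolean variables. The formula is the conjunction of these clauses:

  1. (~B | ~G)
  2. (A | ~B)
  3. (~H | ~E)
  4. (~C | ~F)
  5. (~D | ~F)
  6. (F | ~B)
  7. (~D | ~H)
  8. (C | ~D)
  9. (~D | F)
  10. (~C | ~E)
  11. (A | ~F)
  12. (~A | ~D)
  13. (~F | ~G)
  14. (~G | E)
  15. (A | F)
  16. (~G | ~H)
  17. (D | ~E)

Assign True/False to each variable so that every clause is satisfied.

Pure literal: B appears only negated; assign B = False.
G occurs only negated in the remaining clauses — set G = False.
Set A = True and propagate.
  then D is forced to False.
  then E is forced to False.
Set C = False and propagate.
F, H are now unconstrained; take F = True, H = False.
Check each clause:
  1. (~B | ~G) — ~G is true.
  2. (A | ~B) — A is true.
  3. (~H | ~E) — ~H is true.
  4. (~F | ~C) — ~C is true.
  5. (~F | ~D) — ~D is true.
  6. (~B | F) — F is true.
  7. (~H | ~D) — ~H is true.
  8. (C | ~D) — ~D is true.
  9. (F | ~D) — ~D is true.
  10. (~E | ~C) — ~E is true.
  11. (~F | A) — A is true.
  12. (~A | ~D) — ~D is true.
  13. (~F | ~G) — ~G is true.
  14. (E | ~G) — ~G is true.
  15. (A | F) — A is true.
  16. (~H | ~G) — ~H is true.
  17. (D | ~E) — ~E is true.

A=T, B=F, C=F, D=F, E=F, F=T, G=F, H=F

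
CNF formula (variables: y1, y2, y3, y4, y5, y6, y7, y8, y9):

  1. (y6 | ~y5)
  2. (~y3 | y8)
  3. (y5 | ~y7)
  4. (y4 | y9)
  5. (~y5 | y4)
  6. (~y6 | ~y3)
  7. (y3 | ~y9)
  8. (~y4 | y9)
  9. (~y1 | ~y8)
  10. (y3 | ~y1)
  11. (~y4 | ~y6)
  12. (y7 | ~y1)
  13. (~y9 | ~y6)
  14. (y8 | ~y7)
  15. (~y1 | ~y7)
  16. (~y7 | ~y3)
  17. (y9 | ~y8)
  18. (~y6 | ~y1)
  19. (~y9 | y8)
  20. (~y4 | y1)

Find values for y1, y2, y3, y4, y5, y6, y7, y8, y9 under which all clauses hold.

y1=F, y2=F, y3=T, y4=F, y5=F, y6=F, y7=F, y8=T, y9=T

Try y1 = False.
  then y4 is forced to False.
  then y9 is forced to True.
  then y5 is forced to False.
  then y7 is forced to False.
  then y3 is forced to True.
  then y8 is forced to True.
  then y6 is forced to False.
y2 is now unconstrained; take y2 = False.
Every clause has at least one true literal under this assignment.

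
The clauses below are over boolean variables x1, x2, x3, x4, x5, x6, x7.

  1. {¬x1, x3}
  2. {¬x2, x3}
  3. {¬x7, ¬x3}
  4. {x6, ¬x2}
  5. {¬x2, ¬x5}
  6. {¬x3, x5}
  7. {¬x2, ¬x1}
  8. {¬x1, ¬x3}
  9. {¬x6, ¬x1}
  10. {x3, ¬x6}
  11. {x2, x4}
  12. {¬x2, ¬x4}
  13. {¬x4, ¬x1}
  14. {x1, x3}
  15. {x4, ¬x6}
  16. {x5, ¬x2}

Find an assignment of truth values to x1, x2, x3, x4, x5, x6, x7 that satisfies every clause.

x1=False, x2=False, x3=True, x4=True, x5=True, x6=False, x7=False

Check each clause:
  1. {¬x1, x3} — x3 is true.
  2. {x3, ¬x2} — x3 is true.
  3. {¬x3, ¬x7} — ¬x7 is true.
  4. {x6, ¬x2} — ¬x2 is true.
  5. {¬x2, ¬x5} — ¬x2 is true.
  6. {¬x3, x5} — x5 is true.
  7. {¬x1, ¬x2} — ¬x2 is true.
  8. {¬x3, ¬x1} — ¬x1 is true.
  9. {¬x1, ¬x6} — ¬x6 is true.
  10. {x3, ¬x6} — ¬x6 is true.
  11. {x4, x2} — x4 is true.
  12. {¬x4, ¬x2} — ¬x2 is true.
  13. {¬x4, ¬x1} — ¬x1 is true.
  14. {x1, x3} — x3 is true.
  15. {x4, ¬x6} — ¬x6 is true.
  16. {x5, ¬x2} — x5 is true.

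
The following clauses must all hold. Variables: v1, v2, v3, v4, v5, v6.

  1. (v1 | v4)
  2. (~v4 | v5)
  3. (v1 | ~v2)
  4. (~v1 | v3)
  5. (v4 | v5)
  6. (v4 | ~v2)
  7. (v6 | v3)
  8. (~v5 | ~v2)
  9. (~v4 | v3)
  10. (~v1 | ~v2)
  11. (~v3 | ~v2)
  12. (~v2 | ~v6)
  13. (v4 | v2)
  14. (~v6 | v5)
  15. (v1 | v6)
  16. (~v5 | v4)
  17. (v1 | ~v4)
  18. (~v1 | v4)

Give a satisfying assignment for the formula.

Try v1 = True.
  then v3 is forced to True.
  then v2 is forced to False.
  then v4 is forced to True.
  then v5 is forced to True.
v6 is now unconstrained; take v6 = False.
Every clause has at least one true literal under this assignment.

v1=T  v2=F  v3=T  v4=T  v5=T  v6=F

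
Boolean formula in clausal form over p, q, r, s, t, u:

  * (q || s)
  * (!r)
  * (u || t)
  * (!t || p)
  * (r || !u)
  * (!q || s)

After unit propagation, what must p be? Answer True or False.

Unit clause (!r) sets r = False.
(r || !u) with r = False leaves only !u, so u = False.
In (t || u), u is now false; t must hold, so t = True.
From (p || !t) and t = True: p = True.

True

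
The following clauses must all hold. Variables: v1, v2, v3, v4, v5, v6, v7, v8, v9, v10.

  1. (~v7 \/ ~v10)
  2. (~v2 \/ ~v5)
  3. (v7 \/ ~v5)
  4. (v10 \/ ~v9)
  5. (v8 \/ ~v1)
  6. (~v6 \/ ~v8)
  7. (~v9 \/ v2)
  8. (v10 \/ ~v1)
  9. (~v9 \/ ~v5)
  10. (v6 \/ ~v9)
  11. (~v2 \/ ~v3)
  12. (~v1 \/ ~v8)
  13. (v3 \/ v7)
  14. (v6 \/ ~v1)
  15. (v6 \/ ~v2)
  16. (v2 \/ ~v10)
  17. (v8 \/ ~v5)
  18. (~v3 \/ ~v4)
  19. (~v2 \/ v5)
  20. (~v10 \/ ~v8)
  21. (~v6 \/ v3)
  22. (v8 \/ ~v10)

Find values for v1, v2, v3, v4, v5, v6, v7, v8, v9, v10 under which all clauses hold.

v1 occurs only negated in the remaining clauses — set v1 = False.
v4 occurs only negated in the remaining clauses — set v4 = False.
Branch on v2: take v2 = False.
  then v9 is forced to False.
  then v10 is forced to False.
Branch on v3: take v3 = False.
  then v7 is forced to True.
  then v6 is forced to False.
For the remaining variables, v5 = False, v8 = True works.
Check each clause:
  1. (~v7 \/ ~v10) — ~v10 is true.
  2. (~v2 \/ ~v5) — ~v5 is true.
  3. (~v5 \/ v7) — ~v5 is true.
  4. (v10 \/ ~v9) — ~v9 is true.
  5. (~v1 \/ v8) — v8 is true.
  6. (~v6 \/ ~v8) — ~v6 is true.
  7. (~v9 \/ v2) — ~v9 is true.
  8. (v10 \/ ~v1) — ~v1 is true.
  9. (~v5 \/ ~v9) — ~v5 is true.
  10. (v6 \/ ~v9) — ~v9 is true.
  11. (~v3 \/ ~v2) — ~v3 is true.
  12. (~v1 \/ ~v8) — ~v1 is true.
  13. (v7 \/ v3) — v7 is true.
  14. (~v1 \/ v6) — ~v1 is true.
  15. (v6 \/ ~v2) — ~v2 is true.
  16. (v2 \/ ~v10) — ~v10 is true.
  17. (~v5 \/ v8) — v8 is true.
  18. (~v4 \/ ~v3) — ~v4 is true.
  19. (v5 \/ ~v2) — ~v2 is true.
  20. (~v8 \/ ~v10) — ~v10 is true.
  21. (~v6 \/ v3) — ~v6 is true.
  22. (v8 \/ ~v10) — v8 is true.

v1 = False, v2 = False, v3 = False, v4 = False, v5 = False, v6 = False, v7 = True, v8 = True, v9 = False, v10 = False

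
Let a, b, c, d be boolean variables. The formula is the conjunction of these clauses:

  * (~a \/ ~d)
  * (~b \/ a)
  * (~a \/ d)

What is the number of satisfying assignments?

4

The models are:
  a=0 b=0 c=0 d=0
  a=0 b=0 c=0 d=1
  a=0 b=0 c=1 d=0
  a=0 b=0 c=1 d=1
That's 4 in total.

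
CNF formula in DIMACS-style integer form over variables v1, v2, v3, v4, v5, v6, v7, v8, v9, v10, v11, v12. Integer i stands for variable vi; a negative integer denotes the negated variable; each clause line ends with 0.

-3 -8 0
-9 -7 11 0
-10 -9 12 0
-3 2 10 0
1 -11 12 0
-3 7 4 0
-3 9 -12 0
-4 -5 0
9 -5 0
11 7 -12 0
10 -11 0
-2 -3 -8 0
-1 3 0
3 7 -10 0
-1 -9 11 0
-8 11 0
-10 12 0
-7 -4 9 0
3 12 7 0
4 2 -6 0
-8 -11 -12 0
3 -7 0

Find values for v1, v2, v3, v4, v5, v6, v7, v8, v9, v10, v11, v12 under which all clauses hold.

v1=True, v2=True, v3=True, v4=True, v5=False, v6=False, v7=True, v8=False, v9=True, v10=True, v11=True, v12=True

Check each clause:
  1. (~v3 \/ ~v8) — ~v8 is true.
  2. (~v9 \/ v11 \/ ~v7) — v11 is true.
  3. (~v9 \/ ~v10 \/ v12) — v12 is true.
  4. (v10 \/ v2 \/ ~v3) — v2 is true.
  5. (v12 \/ v1 \/ ~v11) — v1 is true.
  6. (v4 \/ v7 \/ ~v3) — v4 is true.
  7. (v9 \/ ~v12 \/ ~v3) — v9 is true.
  8. (~v4 \/ ~v5) — ~v5 is true.
  9. (v9 \/ ~v5) — v9 is true.
  10. (~v12 \/ v7 \/ v11) — v11 is true.
  11. (v10 \/ ~v11) — v10 is true.
  12. (~v3 \/ ~v2 \/ ~v8) — ~v8 is true.
  13. (~v1 \/ v3) — v3 is true.
  14. (~v10 \/ v7 \/ v3) — v3 is true.
  15. (v11 \/ ~v1 \/ ~v9) — v11 is true.
  16. (v11 \/ ~v8) — ~v8 is true.
  17. (~v10 \/ v12) — v12 is true.
  18. (v9 \/ ~v4 \/ ~v7) — v9 is true.
  19. (v12 \/ v7 \/ v3) — v3 is true.
  20. (~v6 \/ v2 \/ v4) — ~v6 is true.
  21. (~v12 \/ ~v11 \/ ~v8) — ~v8 is true.
  22. (~v7 \/ v3) — v3 is true.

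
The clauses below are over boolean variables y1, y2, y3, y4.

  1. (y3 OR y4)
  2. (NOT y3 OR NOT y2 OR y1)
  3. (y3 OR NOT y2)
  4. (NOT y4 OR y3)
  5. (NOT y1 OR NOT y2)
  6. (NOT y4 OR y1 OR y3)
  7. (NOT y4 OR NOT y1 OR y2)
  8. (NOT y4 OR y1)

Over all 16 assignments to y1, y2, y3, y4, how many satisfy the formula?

The models are:
  y1=F y2=F y3=T y4=F
  y1=T y2=F y3=T y4=F
Count: 2.

2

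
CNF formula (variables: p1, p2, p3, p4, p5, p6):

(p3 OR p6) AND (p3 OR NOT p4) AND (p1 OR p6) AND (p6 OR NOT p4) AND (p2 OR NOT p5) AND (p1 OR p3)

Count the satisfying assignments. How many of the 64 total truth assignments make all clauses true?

Split on p3, then p6.
  p3=T, p6=T: p1, p4 free; 3 ways for (p2,p5) × 2^2 = 12.
  p3=T, p6=F: remaining (p1,p2,p4,p5) ∈ {(T,F,F,F); (T,T,F,F); (T,T,F,T)} — 3.
  p3=F, p6=T: remaining (p1,p2,p4,p5) ∈ {(T,F,F,F); (T,T,F,F); (T,T,F,T)} — 3.
  p3=F, p6=F: a clause becomes empty — 0.
Total: 12 + 3 + 3 + 0 = 18.

18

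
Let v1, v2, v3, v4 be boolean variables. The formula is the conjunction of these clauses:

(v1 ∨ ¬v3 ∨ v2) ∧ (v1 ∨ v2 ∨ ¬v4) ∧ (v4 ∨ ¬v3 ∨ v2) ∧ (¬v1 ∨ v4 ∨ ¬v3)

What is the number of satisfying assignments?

Case analysis on v1 and v2:
  v1=T, v2=T: remaining (v3,v4) ∈ {(F,F); (F,T); (T,T)} — 3.
  v1=T, v2=F: remaining (v3,v4) ∈ {(F,F); (F,T); (T,T)} — 3.
  v1=F, v2=T: remaining (v3,v4) ∈ {(F,F); (F,T); (T,F); (T,T)} — 4.
  v1=F, v2=F: remaining (v3,v4) ∈ {(F,F)} — 1.
Total: 3 + 3 + 4 + 1 = 11.

11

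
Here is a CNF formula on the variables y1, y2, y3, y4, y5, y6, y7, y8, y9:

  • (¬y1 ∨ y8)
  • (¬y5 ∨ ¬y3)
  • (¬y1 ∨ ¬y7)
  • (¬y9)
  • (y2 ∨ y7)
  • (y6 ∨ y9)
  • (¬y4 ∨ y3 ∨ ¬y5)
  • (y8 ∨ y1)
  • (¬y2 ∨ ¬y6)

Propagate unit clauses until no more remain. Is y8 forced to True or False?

True

(¬y9) is a unit clause: y9 = False.
(y6 ∨ y9) with y9 = False leaves only y6, so y6 = True.
(¬y6 ∨ ¬y2) with y6 = True leaves only ¬y2, so y2 = False.
(y7 ∨ y2) with y2 = False leaves only y7, so y7 = True.
(¬y7 ∨ ¬y1): since y7 = True, the clause reduces to (¬y1). y1 = False.
(y8 ∨ y1) with y1 = False leaves only y8, so y8 = True.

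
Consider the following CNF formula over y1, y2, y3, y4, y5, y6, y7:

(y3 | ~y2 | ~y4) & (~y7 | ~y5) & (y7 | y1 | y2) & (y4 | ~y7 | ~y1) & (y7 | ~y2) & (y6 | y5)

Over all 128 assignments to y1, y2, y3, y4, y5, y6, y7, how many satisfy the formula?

22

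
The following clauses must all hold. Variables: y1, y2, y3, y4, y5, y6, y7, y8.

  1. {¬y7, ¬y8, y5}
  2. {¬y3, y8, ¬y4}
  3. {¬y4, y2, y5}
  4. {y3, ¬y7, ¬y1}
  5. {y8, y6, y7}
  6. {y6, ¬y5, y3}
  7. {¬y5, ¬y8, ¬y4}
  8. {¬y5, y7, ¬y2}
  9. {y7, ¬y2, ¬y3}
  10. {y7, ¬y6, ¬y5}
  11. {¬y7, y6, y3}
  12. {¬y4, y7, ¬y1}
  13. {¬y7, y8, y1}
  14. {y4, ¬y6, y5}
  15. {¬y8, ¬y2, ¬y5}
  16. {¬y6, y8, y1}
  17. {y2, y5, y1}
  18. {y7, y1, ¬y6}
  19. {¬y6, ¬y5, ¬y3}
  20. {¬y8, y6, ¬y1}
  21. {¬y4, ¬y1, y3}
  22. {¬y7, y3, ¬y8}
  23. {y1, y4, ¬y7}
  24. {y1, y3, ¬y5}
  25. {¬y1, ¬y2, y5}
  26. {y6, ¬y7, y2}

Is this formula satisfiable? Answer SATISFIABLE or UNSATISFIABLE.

SATISFIABLE

Set y1 = True and propagate.
Branch on y2: take y2 = True.
  then y5 is forced to True.
  then y7 is forced to True.
  then y3 is forced to True.
  then y8 is forced to False.
  then y4 is forced to False.
  then y6 is forced to False.
Every clause has at least one true literal under this assignment.
So y1=T, y2=T, y3=T, y4=F, y5=T, y6=F, y7=T, y8=F is a satisfying assignment.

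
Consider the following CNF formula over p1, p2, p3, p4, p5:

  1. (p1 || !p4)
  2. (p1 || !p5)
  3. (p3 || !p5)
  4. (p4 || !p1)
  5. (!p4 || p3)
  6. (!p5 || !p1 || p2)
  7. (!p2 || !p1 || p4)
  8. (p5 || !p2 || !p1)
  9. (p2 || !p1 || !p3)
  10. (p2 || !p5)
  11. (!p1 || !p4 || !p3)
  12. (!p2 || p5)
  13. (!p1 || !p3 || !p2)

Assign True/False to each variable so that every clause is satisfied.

p1=F, p2=F, p3=F, p4=F, p5=F

Check each clause:
  1. (p1 || !p4) — !p4 is true.
  2. (p1 || !p5) — !p5 is true.
  3. (p3 || !p5) — !p5 is true.
  4. (!p1 || p4) — !p1 is true.
  5. (!p4 || p3) — !p4 is true.
  6. (p2 || !p5 || !p1) — !p5 is true.
  7. (p4 || !p2 || !p1) — !p1 is true.
  8. (p5 || !p2 || !p1) — !p2 is true.
  9. (!p3 || !p1 || p2) — !p3 is true.
  10. (p2 || !p5) — !p5 is true.
  11. (!p4 || !p1 || !p3) — !p4 is true.
  12. (!p2 || p5) — !p2 is true.
  13. (!p2 || !p3 || !p1) — !p3 is true.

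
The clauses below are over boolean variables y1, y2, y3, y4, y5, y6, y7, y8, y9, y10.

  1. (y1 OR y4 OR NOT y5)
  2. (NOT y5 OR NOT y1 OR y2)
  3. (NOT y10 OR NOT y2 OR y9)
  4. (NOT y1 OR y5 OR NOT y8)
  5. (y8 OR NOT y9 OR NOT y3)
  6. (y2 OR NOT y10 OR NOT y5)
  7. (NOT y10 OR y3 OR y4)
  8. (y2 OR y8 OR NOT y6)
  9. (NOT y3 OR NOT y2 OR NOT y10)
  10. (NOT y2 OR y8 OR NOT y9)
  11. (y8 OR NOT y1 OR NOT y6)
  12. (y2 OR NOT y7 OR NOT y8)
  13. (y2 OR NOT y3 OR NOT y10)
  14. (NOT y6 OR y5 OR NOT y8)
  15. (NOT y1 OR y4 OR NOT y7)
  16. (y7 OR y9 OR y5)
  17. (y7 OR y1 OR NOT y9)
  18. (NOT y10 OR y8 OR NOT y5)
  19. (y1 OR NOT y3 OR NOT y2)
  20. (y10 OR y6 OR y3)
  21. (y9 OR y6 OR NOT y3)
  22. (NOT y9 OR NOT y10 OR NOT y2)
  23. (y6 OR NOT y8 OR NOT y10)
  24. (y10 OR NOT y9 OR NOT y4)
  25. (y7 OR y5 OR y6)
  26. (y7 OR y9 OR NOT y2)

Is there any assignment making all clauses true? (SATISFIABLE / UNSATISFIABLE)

SATISFIABLE

Branch on y1: take y1 = False.
The remaining clauses are satisfied by y2 = True, y3 = False, y4 = False, y5 = False, y6 = True, y7 = True, y8 = False, y9 = False, y10 = False.
So y1 = F  y2 = T  y3 = F  y4 = F  y5 = F  y6 = T  y7 = T  y8 = F  y9 = F  y10 = F is a satisfying assignment.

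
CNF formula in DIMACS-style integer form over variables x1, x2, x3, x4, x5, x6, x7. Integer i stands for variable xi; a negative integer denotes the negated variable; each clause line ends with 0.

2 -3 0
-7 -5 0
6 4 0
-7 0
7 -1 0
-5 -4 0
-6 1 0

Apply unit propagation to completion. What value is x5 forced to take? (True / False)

(~x7) stands alone — x7 = False.
(x7 | ~x1) with x7 = False leaves only ~x1, so x1 = False.
In (~x6 | x1), x1 is now false; ~x6 must hold, so x6 = False.
(x4 | x6) with x6 = False leaves only x4, so x4 = True.
In (~x4 | ~x5), ~x4 is now false; ~x5 must hold, so x5 = False.

False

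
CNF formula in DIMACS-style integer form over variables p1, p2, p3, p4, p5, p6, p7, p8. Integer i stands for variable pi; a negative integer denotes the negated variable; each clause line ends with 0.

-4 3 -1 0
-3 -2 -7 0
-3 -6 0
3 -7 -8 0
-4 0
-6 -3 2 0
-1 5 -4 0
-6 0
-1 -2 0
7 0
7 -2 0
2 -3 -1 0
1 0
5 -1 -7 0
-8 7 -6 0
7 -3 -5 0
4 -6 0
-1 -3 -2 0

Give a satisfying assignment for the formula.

p1=1, p2=0, p3=0, p4=0, p5=1, p6=0, p7=1, p8=0

(¬p4) is a unit clause, so p4 = False.
Unit propagation: (¬p6) forces p6 = False.
Unit propagation: (p7) forces p7 = True.
The clause (p1) is unit: p1 must be True.
Unit propagation: (¬p2) forces p2 = False.
Unit propagation: (¬p3) forces p3 = False.
The clause (¬p8) is unit: p8 must be False.
(p5) is a unit clause, so p5 = True.
Every clause has at least one true literal under this assignment.
Check each clause:
  1. (p3 ∨ ¬p4 ∨ ¬p1) — ¬p4 is true.
  2. (¬p3 ∨ ¬p7 ∨ ¬p2) — ¬p3 is true.
  3. (¬p3 ∨ ¬p6) — ¬p6 is true.
  4. (p3 ∨ ¬p7 ∨ ¬p8) — ¬p8 is true.
  5. (¬p4) — ¬p4 is true.
  6. (p2 ∨ ¬p6 ∨ ¬p3) — ¬p6 is true.
  7. (¬p4 ∨ ¬p1 ∨ p5) — ¬p4 is true.
  8. (¬p6) — ¬p6 is true.
  9. (¬p2 ∨ ¬p1) — ¬p2 is true.
  10. (p7) — p7 is true.
  11. (p7 ∨ ¬p2) — ¬p2 is true.
  12. (¬p1 ∨ p2 ∨ ¬p3) — ¬p3 is true.
  13. (p1) — p1 is true.
  14. (¬p1 ∨ p5 ∨ ¬p7) — p5 is true.
  15. (¬p8 ∨ ¬p6 ∨ p7) — ¬p8 is true.
  16. (¬p3 ∨ ¬p5 ∨ p7) — ¬p3 is true.
  17. (¬p6 ∨ p4) — ¬p6 is true.
  18. (¬p3 ∨ ¬p1 ∨ ¬p2) — ¬p3 is true.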